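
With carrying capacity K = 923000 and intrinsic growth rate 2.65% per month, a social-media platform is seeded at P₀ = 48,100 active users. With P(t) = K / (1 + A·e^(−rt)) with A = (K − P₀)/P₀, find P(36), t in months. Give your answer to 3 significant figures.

≈ 115,000 active users

A = (923000 − 48100)/48100 = 18.18919
P(36) = 923000 / (1 + 18.18919·e^(−0.0265·36)) = 923000 / (1 + 18.18919·0.385197)
= 923000 / 8.00642 ≈ 115282.43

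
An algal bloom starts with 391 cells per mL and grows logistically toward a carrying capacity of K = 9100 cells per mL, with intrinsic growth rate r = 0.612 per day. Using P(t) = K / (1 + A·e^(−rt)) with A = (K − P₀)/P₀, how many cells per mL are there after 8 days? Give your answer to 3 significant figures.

≈ 7,800 cells per mL

A = (9100 − 391)/391 = 22.27366
P(8) = 9100 / (1 + 22.27366·e^(−0.612·8)) = 9100 / (1 + 22.27366·0.007476)
= 9100 / 1.16653 ≈ 7800.93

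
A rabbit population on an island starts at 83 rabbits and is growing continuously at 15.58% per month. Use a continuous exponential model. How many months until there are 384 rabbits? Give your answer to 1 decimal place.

384 = 83 · e^(0.1558·t)
t = ln(384/83) / 0.1558 = ln(4.62651) / 0.1558 = 1.5318 / 0.1558

t ≈ 9.8 months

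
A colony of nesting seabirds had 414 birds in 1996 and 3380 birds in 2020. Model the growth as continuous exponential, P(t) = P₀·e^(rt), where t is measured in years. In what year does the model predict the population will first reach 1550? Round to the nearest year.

year 2011

r = ln(3380/414) / 24 = 2.09977/24 ≈ 0.08749 per year
t = ln(1550/414) / r = 1.32014/0.08749 ≈ 15.09 years after 1996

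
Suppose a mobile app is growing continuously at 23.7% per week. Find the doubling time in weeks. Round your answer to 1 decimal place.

doubling time ≈ 2.9 weeks

doubling time = ln(2) / |r| = 0.69315 / 0.237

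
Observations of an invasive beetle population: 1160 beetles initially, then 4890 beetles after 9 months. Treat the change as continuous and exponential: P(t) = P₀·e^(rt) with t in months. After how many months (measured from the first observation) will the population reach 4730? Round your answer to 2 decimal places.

t ≈ 8.79 months

r = ln(4890/1160) / 9 ≈ 0.159864 per month
t = ln(4730/1160) / r = 1.40551 / 0.159864 ≈ 8.792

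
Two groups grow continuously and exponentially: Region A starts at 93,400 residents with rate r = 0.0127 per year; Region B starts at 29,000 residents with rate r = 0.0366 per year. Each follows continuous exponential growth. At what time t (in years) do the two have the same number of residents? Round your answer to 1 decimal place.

t ≈ 48.9 years

93400·e^(0.0127t) = 29000·e^(0.0366t)
93400/29000 = e^((0.0366 − 0.0127)t) → ln(3.22069) = 0.0239·t
t = 1.1696 / 0.0239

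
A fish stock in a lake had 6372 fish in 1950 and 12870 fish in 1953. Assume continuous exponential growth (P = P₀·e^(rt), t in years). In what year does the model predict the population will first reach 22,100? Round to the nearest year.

r = ln(12870/6372) / 3 = 0.70299/3 ≈ 0.234329 per year
t = ln(22100/6372) / r = 1.24366/0.234329 ≈ 5.31 years after 1950

year 1955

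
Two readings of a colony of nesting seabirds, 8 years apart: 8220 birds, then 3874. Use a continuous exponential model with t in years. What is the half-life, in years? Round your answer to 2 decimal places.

half-life ≈ 7.37 years

r = ln(3874/8220) / 8 = ln(0.47129) / 8 ≈ -0.094035 per year
half-life = ln 2 / |r| = 0.69315 / 0.094035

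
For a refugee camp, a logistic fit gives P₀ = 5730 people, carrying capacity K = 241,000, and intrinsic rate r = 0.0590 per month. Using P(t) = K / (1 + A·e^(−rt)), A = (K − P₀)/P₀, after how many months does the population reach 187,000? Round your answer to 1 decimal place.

A = (241000 − 5730)/5730 = 41.05934
187000 = 241000/(1 + 41.05934·e^(−0.059t)) → 1 + 41.05934·e^(−0.059t) = 1.28877
e^(−0.059t) = 0.007033 → t = ln(142.18696)/0.059 = 4.95714/0.059

t ≈ 84.0 months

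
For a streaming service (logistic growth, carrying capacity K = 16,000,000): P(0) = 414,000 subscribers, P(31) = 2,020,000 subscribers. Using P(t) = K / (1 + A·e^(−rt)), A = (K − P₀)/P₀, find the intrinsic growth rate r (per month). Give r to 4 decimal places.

r ≈ 0.0546 per month

A = (16000000 − 414000)/414000 = 37.64734
2020000 = 16000000/(1 + 37.64734·e^(−r·31)) → e^(−31r) = (7.92079 − 1)/37.64734 = 0.183832
r = −ln(0.183832)/31 = 1.69373/31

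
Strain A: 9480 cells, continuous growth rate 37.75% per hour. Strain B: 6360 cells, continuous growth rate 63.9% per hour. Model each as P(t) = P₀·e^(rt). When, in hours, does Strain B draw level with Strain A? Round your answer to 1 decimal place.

t ≈ 1.5 hours

9480·e^(0.3775t) = 6360·e^(0.639t)
9480/6360 = e^((0.639 − 0.3775)t) → ln(1.49057) = 0.2615·t
t = 0.39916 / 0.2615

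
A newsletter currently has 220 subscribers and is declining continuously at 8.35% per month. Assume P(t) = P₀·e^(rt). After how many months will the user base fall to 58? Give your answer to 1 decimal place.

58 = 220 · e^(-0.0835·t)
t = ln(58/220) / -0.0835 = ln(0.26364) / -0.0835 = -1.33318 / -0.0835

t ≈ 16.0 months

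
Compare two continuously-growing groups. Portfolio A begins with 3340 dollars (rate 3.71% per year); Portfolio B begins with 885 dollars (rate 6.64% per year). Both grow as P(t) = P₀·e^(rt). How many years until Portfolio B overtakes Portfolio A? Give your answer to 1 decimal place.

t ≈ 45.3 years

3340·e^(0.0371t) = 885·e^(0.0664t)
3340/885 = e^((0.0664 − 0.0371)t) → ln(3.77401) = 0.0293·t
t = 1.32814 / 0.0293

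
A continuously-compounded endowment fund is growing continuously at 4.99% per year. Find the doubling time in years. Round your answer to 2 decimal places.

doubling time = ln(2) / |r| = 0.69315 / 0.0499

doubling time ≈ 13.89 years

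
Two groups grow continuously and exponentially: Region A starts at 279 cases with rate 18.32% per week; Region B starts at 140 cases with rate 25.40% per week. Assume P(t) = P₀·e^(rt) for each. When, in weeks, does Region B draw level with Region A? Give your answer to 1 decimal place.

279·e^(0.1832t) = 140·e^(0.254t)
279/140 = e^((0.254 − 0.1832)t) → ln(1.99286) = 0.0708·t
t = 0.68957 / 0.0708

t ≈ 9.7 weeks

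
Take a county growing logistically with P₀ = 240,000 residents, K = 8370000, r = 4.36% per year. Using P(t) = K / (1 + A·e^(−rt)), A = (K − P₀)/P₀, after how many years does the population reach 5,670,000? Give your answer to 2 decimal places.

A = (8370000 − 240000)/240000 = 33.875
5670000 = 8370000/(1 + 33.875·e^(−0.0436t)) → 1 + 33.875·e^(−0.0436t) = 1.47619
e^(−0.0436t) = 0.014057 → t = ln(71.1375)/0.0436 = 4.26461/0.0436

t ≈ 97.81 years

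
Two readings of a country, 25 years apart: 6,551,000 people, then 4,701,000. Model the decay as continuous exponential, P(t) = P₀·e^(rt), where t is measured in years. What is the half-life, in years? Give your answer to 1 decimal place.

half-life ≈ 52.2 years

r = ln(4701000/6551000) / 25 = ln(0.7176) / 25 ≈ -0.013274 per year
half-life = ln 2 / |r| = 0.69315 / 0.013274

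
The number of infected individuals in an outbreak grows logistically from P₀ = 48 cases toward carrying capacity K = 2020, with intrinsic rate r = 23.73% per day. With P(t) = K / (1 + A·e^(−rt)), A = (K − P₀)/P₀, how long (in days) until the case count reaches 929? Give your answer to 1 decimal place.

t ≈ 15.0 days

A = (2020 − 48)/48 = 41.08333
929 = 2020/(1 + 41.08333·e^(−0.2373t)) → 1 + 41.08333·e^(−0.2373t) = 2.17438
e^(−0.2373t) = 0.028585 → t = ln(34.98297)/0.2373 = 3.55486/0.2373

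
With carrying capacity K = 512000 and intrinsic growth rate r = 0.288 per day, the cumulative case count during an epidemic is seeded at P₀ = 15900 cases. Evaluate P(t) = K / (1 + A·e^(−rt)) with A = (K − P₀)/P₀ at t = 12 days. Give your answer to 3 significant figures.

≈ 258,000 cases

A = (512000 − 15900)/15900 = 31.20126
P(12) = 512000 / (1 + 31.20126·e^(−0.288·12)) = 512000 / (1 + 31.20126·0.031556)
= 512000 / 1.98458 ≈ 257989.28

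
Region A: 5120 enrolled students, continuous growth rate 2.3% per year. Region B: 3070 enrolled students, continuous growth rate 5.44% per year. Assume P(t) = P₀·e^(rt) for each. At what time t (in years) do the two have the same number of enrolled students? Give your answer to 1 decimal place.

5120·e^(0.023t) = 3070·e^(0.0544t)
5120/3070 = e^((0.0544 − 0.023)t) → ln(1.66775) = 0.0314·t
t = 0.51148 / 0.0314

t ≈ 16.3 years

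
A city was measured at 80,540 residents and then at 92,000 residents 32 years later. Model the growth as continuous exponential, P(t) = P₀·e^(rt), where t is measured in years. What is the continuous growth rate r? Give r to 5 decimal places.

r ≈ 0.00416 per year

92000 = 80540 · e^(r·32)
e^(32r) = 92000/80540 = 1.14229
r = ln(1.14229) / 32 = 0.13303 / 32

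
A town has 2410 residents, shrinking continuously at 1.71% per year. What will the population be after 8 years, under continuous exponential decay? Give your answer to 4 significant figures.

P(8) = 2410 · e^(-0.0171·8) = 2410 · e^(-0.1368)
= 2410 · 0.87214 ≈ 2101.87

≈ 2,102 residents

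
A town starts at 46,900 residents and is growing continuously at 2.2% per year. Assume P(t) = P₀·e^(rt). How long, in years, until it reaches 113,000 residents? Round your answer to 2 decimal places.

t ≈ 39.97 years

113000 = 46900 · e^(0.022·t)
t = ln(113000/46900) / 0.022 = ln(2.40938) / 0.022 = 0.87937 / 0.022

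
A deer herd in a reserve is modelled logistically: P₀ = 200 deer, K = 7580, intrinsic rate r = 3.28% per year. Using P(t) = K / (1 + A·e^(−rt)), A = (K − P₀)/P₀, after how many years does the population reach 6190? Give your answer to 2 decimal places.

t ≈ 155.54 years

A = (7580 − 200)/200 = 36.9
6190 = 7580/(1 + 36.9·e^(−0.0328t)) → 1 + 36.9·e^(−0.0328t) = 1.22456
e^(−0.0328t) = 0.006086 → t = ln(164.32446)/0.0328 = 5.10184/0.0328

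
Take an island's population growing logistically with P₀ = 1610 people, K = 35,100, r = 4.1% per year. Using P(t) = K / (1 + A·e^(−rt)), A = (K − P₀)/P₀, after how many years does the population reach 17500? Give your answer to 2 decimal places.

t ≈ 73.89 years

A = (35100 − 1610)/1610 = 20.80124
17500 = 35100/(1 + 20.80124·e^(−0.041t)) → 1 + 20.80124·e^(−0.041t) = 2.00571
e^(−0.041t) = 0.048349 → t = ln(20.68305)/0.041 = 3.02931/0.041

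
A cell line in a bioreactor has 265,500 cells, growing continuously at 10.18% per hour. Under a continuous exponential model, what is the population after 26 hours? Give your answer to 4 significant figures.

P(26) = 265500 · e^(0.1018·26) = 265500 · e^(2.6468)
= 265500 · 14.10882 ≈ 3745891.21

≈ 3,746,000 cells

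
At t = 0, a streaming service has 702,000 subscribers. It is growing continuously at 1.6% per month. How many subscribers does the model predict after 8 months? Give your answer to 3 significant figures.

≈ 798,000 subscribers

P(8) = 702000 · e^(0.016·8) = 702000 · e^(0.128)
= 702000 · 1.13655 ≈ 797860.21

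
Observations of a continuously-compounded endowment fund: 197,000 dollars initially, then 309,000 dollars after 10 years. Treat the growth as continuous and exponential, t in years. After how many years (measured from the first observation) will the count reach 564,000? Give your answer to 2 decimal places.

t ≈ 23.37 years

r = ln(309000/197000) / 10 ≈ 0.045014 per year
t = ln(564000/197000) / r = 1.05185 / 0.045014 ≈ 23.367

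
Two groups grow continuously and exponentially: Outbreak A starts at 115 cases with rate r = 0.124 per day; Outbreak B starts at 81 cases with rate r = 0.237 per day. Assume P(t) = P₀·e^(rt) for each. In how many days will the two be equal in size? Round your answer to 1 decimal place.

115·e^(0.124t) = 81·e^(0.237t)
115/81 = e^((0.237 − 0.124)t) → ln(1.41975) = 0.113·t
t = 0.35048 / 0.113

t ≈ 3.1 days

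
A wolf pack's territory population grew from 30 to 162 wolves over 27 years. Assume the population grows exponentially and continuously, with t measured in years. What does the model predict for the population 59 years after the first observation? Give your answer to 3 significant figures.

r = ln(162/30) / 27 ≈ 0.062459 per year
P(59) = 30 · e^(0.062459·59) = 30 · 39.84887 ≈ 1195.47

≈ 1,200 wolves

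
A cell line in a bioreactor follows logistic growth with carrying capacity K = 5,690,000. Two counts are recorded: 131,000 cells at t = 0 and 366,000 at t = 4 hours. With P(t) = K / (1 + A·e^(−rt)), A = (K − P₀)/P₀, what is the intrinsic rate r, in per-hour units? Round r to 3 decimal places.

A = (5690000 − 131000)/131000 = 42.43511
366000 = 5690000/(1 + 42.43511·e^(−r·4)) → e^(−4r) = (15.54645 − 1)/42.43511 = 0.342793
r = −ln(0.342793)/4 = 1.07063/4

r ≈ 0.268 per hour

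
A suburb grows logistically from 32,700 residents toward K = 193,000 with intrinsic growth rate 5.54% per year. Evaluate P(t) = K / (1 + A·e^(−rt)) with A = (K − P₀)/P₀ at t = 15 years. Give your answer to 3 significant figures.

A = (193000 − 32700)/32700 = 4.90214
P(15) = 193000 / (1 + 4.90214·e^(−0.0554·15)) = 193000 / (1 + 4.90214·0.435613)
= 193000 / 3.13544 ≈ 61554.39

≈ 61,600 residents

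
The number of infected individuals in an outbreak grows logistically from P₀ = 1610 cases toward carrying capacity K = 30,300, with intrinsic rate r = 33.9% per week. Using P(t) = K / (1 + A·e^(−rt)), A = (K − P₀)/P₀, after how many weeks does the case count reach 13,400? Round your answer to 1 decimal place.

A = (30300 − 1610)/1610 = 17.81988
13400 = 30300/(1 + 17.81988·e^(−0.339t)) → 1 + 17.81988·e^(−0.339t) = 2.26119
e^(−0.339t) = 0.070775 → t = ln(14.12937)/0.339 = 2.64826/0.339

t ≈ 7.8 weeks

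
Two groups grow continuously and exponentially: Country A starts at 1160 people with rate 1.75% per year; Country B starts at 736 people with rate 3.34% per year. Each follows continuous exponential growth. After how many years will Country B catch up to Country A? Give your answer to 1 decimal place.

1160·e^(0.0175t) = 736·e^(0.0334t)
1160/736 = e^((0.0334 − 0.0175)t) → ln(1.57609) = 0.0159·t
t = 0.45495 / 0.0159

t ≈ 28.6 years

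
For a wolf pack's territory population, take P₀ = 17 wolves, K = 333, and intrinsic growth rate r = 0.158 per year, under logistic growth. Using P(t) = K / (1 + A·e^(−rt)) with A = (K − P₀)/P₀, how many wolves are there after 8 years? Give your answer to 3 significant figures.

A = (333 − 17)/17 = 18.58824
P(8) = 333 / (1 + 18.58824·e^(−0.158·8)) = 333 / (1 + 18.58824·0.282522)
= 333 / 6.25158 ≈ 53.27

≈ 53.3 wolves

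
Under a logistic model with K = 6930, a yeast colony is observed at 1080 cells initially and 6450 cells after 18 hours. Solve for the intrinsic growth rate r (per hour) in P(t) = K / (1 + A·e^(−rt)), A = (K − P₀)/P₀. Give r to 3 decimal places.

r ≈ 0.238 per hour

A = (6930 − 1080)/1080 = 5.41667
6450 = 6930/(1 + 5.41667·e^(−r·18)) → e^(−18r) = (1.07442 − 1)/5.41667 = 0.013739
r = −ln(0.013739)/18 = 4.28753/18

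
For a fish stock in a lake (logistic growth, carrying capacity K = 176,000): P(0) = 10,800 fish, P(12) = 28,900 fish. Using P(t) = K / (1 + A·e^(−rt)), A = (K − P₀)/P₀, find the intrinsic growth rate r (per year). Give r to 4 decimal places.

r ≈ 0.0917 per year

A = (176000 − 10800)/10800 = 15.2963
28900 = 176000/(1 + 15.2963·e^(−r·12)) → e^(−12r) = (6.08997 − 1)/15.2963 = 0.332758
r = −ln(0.332758)/12 = 1.10034/12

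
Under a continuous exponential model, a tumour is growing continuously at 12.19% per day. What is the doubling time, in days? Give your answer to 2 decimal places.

doubling time = ln(2) / |r| = 0.69315 / 0.1219

doubling time ≈ 5.69 days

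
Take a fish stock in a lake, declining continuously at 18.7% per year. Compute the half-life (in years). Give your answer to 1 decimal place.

half-life = ln(2) / |r| = 0.69315 / 0.187

half-life ≈ 3.7 years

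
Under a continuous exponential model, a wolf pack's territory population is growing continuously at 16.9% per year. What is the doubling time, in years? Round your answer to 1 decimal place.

doubling time = ln(2) / |r| = 0.69315 / 0.169

doubling time ≈ 4.1 years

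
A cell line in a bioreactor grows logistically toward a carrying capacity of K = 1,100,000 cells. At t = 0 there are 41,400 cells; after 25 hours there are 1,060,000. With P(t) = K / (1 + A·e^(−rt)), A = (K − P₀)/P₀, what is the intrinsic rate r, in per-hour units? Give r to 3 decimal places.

A = (1100000 − 41400)/41400 = 25.57005
1060000 = 1100000/(1 + 25.57005·e^(−r·25)) → e^(−25r) = (1.03774 − 1)/25.57005 = 0.001476
r = −ln(0.001476)/25 = 6.51857/25

r ≈ 0.261 per hour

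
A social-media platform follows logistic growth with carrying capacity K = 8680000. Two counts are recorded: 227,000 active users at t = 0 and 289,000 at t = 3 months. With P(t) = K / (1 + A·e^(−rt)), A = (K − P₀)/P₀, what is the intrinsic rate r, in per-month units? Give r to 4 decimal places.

A = (8680000 − 227000)/227000 = 37.23789
289000 = 8680000/(1 + 37.23789·e^(−r·3)) → e^(−3r) = (30.0346 − 1)/37.23789 = 0.779706
r = −ln(0.779706)/3 = 0.24884/3

r ≈ 0.0829 per month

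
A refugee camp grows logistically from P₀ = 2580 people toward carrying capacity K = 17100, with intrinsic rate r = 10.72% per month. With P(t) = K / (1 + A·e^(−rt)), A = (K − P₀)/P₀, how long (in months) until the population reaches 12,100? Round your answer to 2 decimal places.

t ≈ 24.36 months

A = (17100 − 2580)/2580 = 5.62791
12100 = 17100/(1 + 5.62791·e^(−0.1072t)) → 1 + 5.62791·e^(−0.1072t) = 1.41322
e^(−0.1072t) = 0.073424 → t = ln(13.61953)/0.1072 = 2.61151/0.1072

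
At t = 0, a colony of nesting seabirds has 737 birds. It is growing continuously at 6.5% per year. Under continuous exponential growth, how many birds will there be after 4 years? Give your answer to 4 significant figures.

≈ 955.8 birds

P(4) = 737 · e^(0.065·4) = 737 · e^(0.26)
= 737 · 1.29693 ≈ 955.84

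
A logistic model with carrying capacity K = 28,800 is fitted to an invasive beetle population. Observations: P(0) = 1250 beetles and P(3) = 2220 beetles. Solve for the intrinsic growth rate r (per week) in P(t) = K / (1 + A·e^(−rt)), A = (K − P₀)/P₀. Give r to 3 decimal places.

A = (28800 − 1250)/1250 = 22.04
2220 = 28800/(1 + 22.04·e^(−r·3)) → e^(−3r) = (12.97297 − 1)/22.04 = 0.543238
r = −ln(0.543238)/3 = 0.61021/3

r ≈ 0.203 per week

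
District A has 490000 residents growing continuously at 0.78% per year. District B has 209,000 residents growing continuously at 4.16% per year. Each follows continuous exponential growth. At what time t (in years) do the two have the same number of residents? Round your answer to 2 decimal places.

490000·e^(0.0078t) = 209000·e^(0.0416t)
490000/209000 = e^((0.0416 − 0.0078)t) → ln(2.3445) = 0.0338·t
t = 0.85207 / 0.0338

t ≈ 25.21 years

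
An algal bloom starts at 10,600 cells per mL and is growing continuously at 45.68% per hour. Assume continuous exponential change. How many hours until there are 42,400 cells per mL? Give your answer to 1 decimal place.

t ≈ 3.0 hours

42400 = 10600 · e^(0.4568·t)
t = ln(42400/10600) / 0.4568 = ln(4) / 0.4568 = 1.38629 / 0.4568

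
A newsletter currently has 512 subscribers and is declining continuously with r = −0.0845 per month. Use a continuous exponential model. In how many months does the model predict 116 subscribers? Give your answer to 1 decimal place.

t ≈ 17.6 months

116 = 512 · e^(-0.0845·t)
t = ln(116/512) / -0.0845 = ln(0.22656) / -0.0845 = -1.48473 / -0.0845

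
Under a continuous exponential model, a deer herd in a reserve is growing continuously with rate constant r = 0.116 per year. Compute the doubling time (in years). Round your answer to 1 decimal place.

doubling time = ln(2) / |r| = 0.69315 / 0.116

doubling time ≈ 6.0 years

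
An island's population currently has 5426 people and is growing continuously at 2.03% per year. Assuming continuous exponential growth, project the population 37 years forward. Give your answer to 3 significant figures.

≈ 11,500 people

P(37) = 5426 · e^(0.0203·37) = 5426 · e^(0.7511)
= 5426 · 2.11933 ≈ 11499.48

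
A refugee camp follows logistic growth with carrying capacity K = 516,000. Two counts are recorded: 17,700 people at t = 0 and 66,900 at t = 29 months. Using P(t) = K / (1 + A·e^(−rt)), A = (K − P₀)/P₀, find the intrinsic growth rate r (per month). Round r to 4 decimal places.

r ≈ 0.0494 per month

A = (516000 − 17700)/17700 = 28.15254
66900 = 516000/(1 + 28.15254·e^(−r·29)) → e^(−29r) = (7.713 − 1)/28.15254 = 0.238451
r = −ln(0.238451)/29 = 1.43359/29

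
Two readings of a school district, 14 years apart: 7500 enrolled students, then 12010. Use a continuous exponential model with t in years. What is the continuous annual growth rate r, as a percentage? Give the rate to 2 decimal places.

12010 = 7500 · e^(r·14)
e^(14r) = 12010/7500 = 1.60133
r = ln(1.60133) / 14 = 0.47084 / 14

r ≈ 3.36% per year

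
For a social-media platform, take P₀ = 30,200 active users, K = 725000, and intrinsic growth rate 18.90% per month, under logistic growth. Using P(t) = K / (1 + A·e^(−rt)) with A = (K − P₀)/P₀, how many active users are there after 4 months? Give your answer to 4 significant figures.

≈ 61,430 active users

A = (725000 − 30200)/30200 = 23.00662
P(4) = 725000 / (1 + 23.00662·e^(−0.189·4)) = 725000 / (1 + 23.00662·0.469541)
= 725000 / 11.80255 ≈ 61427.41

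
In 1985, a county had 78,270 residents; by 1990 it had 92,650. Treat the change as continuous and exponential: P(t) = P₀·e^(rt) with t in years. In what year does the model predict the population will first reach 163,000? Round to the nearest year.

r = ln(92650/78270) / 5 = 0.16866/5 ≈ 0.033733 per year
t = ln(163000/78270) / r = 0.73359/0.033733 ≈ 21.75 years after 1985

year 2007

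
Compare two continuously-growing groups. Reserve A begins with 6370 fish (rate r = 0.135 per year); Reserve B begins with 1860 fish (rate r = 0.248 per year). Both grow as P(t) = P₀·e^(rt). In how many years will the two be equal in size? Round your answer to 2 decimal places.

t ≈ 10.89 years

6370·e^(0.135t) = 1860·e^(0.248t)
6370/1860 = e^((0.248 − 0.135)t) → ln(3.42473) = 0.113·t
t = 1.23102 / 0.113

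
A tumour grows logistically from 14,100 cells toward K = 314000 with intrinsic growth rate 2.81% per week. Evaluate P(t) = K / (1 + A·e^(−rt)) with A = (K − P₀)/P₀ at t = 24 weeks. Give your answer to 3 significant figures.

≈ 26,500 cells

A = (314000 − 14100)/14100 = 21.2695
P(24) = 314000 / (1 + 21.2695·e^(−0.0281·24)) = 314000 / (1 + 21.2695·0.509462)
= 314000 / 11.836 ≈ 26529.22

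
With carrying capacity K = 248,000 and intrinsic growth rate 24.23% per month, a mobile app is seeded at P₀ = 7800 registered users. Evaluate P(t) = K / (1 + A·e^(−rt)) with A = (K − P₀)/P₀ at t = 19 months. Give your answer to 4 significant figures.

A = (248000 − 7800)/7800 = 30.79487
P(19) = 248000 / (1 + 30.79487·e^(−0.2423·19)) = 248000 / (1 + 30.79487·0.010015)
= 248000 / 1.3084 ≈ 189544.22

≈ 189,500 registered users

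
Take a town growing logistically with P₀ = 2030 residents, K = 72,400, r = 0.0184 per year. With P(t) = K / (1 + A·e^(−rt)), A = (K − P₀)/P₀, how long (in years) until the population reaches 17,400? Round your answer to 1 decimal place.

A = (72400 − 2030)/2030 = 34.66502
17400 = 72400/(1 + 34.66502·e^(−0.0184t)) → 1 + 34.66502·e^(−0.0184t) = 4.16092
e^(−0.0184t) = 0.091185 → t = ln(10.96675)/0.0184 = 2.39487/0.0184

t ≈ 130.2 years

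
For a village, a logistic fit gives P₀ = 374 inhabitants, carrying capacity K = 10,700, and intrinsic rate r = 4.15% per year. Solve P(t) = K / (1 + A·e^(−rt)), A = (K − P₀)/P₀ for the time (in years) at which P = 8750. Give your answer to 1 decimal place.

A = (10700 − 374)/374 = 27.60963
8750 = 10700/(1 + 27.60963·e^(−0.0415t)) → 1 + 27.60963·e^(−0.0415t) = 1.22286
e^(−0.0415t) = 0.008072 → t = ln(123.88935)/0.0415 = 4.81939/0.0415

t ≈ 116.1 years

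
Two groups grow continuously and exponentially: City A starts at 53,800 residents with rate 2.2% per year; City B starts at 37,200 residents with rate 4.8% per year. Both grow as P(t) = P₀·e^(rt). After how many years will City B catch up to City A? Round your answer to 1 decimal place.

t ≈ 14.2 years

53800·e^(0.022t) = 37200·e^(0.048t)
53800/37200 = e^((0.048 − 0.022)t) → ln(1.44624) = 0.026·t
t = 0.36896 / 0.026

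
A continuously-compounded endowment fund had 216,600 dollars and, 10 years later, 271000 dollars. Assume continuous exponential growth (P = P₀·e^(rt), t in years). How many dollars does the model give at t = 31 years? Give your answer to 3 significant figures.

r = ln(271000/216600) / 10 ≈ 0.022407 per year
P(31) = 216600 · e^(0.022407·31) = 216600 · 2.00292 ≈ 433832.47

≈ 434,000 dollars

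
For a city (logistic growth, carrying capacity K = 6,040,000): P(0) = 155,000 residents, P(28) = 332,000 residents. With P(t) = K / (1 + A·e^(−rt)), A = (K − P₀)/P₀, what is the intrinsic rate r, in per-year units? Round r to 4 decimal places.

A = (6040000 − 155000)/155000 = 37.96774
332000 = 6040000/(1 + 37.96774·e^(−r·28)) → e^(−28r) = (18.19277 − 1)/37.96774 = 0.452826
r = −ln(0.452826)/28 = 0.79225/28

r ≈ 0.0283 per year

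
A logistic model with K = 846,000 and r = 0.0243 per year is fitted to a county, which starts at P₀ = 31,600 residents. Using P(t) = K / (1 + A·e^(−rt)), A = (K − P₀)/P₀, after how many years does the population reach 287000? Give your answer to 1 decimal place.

A = (846000 − 31600)/31600 = 25.77215
287000 = 846000/(1 + 25.77215·e^(−0.0243t)) → 1 + 25.77215·e^(−0.0243t) = 2.94774
e^(−0.0243t) = 0.075575 → t = ln(13.23186)/0.0243 = 2.58263/0.0243

t ≈ 106.3 years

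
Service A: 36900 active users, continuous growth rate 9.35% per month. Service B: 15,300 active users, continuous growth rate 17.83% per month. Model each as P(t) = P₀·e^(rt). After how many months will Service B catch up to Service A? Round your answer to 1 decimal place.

t ≈ 10.4 months

36900·e^(0.0935t) = 15300·e^(0.1783t)
36900/15300 = e^((0.1783 − 0.0935)t) → ln(2.41176) = 0.0848·t
t = 0.88036 / 0.0848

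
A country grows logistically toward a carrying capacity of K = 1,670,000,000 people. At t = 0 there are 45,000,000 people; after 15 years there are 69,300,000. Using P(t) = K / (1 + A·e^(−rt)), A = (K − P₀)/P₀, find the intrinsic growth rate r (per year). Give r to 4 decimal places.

A = (1670000000 − 45000000)/45000000 = 36.11111
69300000 = 1670000000/(1 + 36.11111·e^(−r·15)) → e^(−15r) = (24.09812 − 1)/36.11111 = 0.63964
r = −ln(0.63964)/15 = 0.44685/15

r ≈ 0.0298 per year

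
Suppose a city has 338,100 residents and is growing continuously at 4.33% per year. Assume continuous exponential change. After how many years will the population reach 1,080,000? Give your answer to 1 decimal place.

t ≈ 26.8 years

1080000 = 338100 · e^(0.0433·t)
t = ln(1080000/338100) / 0.0433 = ln(3.19432) / 0.0433 = 1.16137 / 0.0433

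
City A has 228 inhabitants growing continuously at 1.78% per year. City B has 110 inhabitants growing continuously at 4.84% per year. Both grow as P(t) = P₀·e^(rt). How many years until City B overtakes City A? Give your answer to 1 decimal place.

228·e^(0.0178t) = 110·e^(0.0484t)
228/110 = e^((0.0484 − 0.0178)t) → ln(2.07273) = 0.0306·t
t = 0.72887 / 0.0306

t ≈ 23.8 years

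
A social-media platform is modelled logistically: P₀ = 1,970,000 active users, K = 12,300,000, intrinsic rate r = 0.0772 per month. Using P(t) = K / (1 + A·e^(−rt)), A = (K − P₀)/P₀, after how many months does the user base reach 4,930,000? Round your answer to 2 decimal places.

t ≈ 16.26 months

A = (12300000 − 1970000)/1970000 = 5.24365
4930000 = 12300000/(1 + 5.24365·e^(−0.0772t)) → 1 + 5.24365·e^(−0.0772t) = 2.49493
e^(−0.0772t) = 0.285093 → t = ln(3.50763)/0.0772 = 1.25494/0.0772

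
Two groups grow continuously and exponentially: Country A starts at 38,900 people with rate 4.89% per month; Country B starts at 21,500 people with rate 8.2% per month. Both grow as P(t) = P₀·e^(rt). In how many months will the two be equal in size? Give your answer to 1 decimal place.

38900·e^(0.0489t) = 21500·e^(0.082t)
38900/21500 = e^((0.082 − 0.0489)t) → ln(1.8093) = 0.0331·t
t = 0.59294 / 0.0331

t ≈ 17.9 months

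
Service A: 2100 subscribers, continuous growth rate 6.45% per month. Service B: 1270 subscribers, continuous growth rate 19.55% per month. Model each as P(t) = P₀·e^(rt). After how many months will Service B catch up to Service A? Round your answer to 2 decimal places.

2100·e^(0.0645t) = 1270·e^(0.1955t)
2100/1270 = e^((0.1955 − 0.0645)t) → ln(1.65354) = 0.131·t
t = 0.50292 / 0.131

t ≈ 3.84 months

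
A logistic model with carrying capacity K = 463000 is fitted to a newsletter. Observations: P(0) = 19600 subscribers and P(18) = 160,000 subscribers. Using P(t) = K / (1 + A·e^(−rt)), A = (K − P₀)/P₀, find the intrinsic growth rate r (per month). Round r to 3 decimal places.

A = (463000 − 19600)/19600 = 22.62245
160000 = 463000/(1 + 22.62245·e^(−r·18)) → e^(−18r) = (2.89375 − 1)/22.62245 = 0.083711
r = −ln(0.083711)/18 = 2.48038/18

r ≈ 0.138 per month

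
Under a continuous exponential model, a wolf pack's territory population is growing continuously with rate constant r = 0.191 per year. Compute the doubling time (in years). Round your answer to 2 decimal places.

doubling time ≈ 3.63 years

doubling time = ln(2) / |r| = 0.69315 / 0.191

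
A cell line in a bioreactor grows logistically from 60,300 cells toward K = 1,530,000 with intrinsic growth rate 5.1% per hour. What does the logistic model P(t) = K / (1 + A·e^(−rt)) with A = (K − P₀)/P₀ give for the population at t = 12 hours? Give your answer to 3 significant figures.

≈ 108,000 cells

A = (1530000 − 60300)/60300 = 24.37313
P(12) = 1530000 / (1 + 24.37313·e^(−0.051·12)) = 1530000 / (1 + 24.37313·0.542265)
= 1530000 / 14.2167 ≈ 107619.88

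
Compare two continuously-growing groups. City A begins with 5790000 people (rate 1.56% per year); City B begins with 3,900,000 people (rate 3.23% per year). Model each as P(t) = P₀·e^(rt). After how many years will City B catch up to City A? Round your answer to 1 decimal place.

5790000·e^(0.0156t) = 3900000·e^(0.0323t)
5790000/3900000 = e^((0.0323 − 0.0156)t) → ln(1.48462) = 0.0167·t
t = 0.39516 / 0.0167

t ≈ 23.7 years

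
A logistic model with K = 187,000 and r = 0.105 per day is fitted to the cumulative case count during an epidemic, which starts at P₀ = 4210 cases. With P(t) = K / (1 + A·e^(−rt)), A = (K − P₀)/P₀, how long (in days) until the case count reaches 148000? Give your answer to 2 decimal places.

A = (187000 − 4210)/4210 = 43.41805
148000 = 187000/(1 + 43.41805·e^(−0.105t)) → 1 + 43.41805·e^(−0.105t) = 1.26351
e^(−0.105t) = 0.006069 → t = ln(164.76594)/0.105 = 5.10453/0.105

t ≈ 48.61 days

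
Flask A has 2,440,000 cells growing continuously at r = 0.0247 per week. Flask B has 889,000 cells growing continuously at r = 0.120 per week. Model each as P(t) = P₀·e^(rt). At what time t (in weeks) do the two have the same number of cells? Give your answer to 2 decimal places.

t ≈ 10.59 weeks

2440000·e^(0.0247t) = 889000·e^(0.12t)
2440000/889000 = e^((0.12 − 0.0247)t) → ln(2.74466) = 0.0953·t
t = 1.00966 / 0.0953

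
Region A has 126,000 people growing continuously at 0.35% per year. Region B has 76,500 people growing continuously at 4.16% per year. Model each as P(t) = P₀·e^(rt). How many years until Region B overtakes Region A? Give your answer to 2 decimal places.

126000·e^(0.0035t) = 76500·e^(0.0416t)
126000/76500 = e^((0.0416 − 0.0035)t) → ln(1.64706) = 0.0381·t
t = 0.49899 / 0.0381

t ≈ 13.10 years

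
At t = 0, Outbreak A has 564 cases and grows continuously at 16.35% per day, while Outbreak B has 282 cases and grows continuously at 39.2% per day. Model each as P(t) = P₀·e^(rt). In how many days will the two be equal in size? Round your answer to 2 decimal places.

t ≈ 3.03 days

564·e^(0.1635t) = 282·e^(0.392t)
564/282 = e^((0.392 − 0.1635)t) → ln(2) = 0.2285·t
t = 0.69315 / 0.2285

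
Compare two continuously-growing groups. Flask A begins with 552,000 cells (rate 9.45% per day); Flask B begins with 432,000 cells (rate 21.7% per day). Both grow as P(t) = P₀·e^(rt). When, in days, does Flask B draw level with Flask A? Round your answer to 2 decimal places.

552000·e^(0.0945t) = 432000·e^(0.217t)
552000/432000 = e^((0.217 − 0.0945)t) → ln(1.27778) = 0.1225·t
t = 0.24512 / 0.1225

t ≈ 2.00 days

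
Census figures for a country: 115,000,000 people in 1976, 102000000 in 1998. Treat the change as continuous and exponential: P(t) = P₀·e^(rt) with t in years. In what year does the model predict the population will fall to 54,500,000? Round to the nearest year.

year 2113

r = ln(102000000/115000000) / 22 = -0.11996/22 ≈ -0.005453 per year
t = ln(54500000/115000000) / r = -0.74673/-0.005453 ≈ 136.95 years after 1976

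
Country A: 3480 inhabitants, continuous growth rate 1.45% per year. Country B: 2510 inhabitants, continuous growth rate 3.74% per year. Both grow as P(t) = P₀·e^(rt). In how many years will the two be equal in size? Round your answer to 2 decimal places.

3480·e^(0.0145t) = 2510·e^(0.0374t)
3480/2510 = e^((0.0374 − 0.0145)t) → ln(1.38645) = 0.0229·t
t = 0.32675 / 0.0229

t ≈ 14.27 years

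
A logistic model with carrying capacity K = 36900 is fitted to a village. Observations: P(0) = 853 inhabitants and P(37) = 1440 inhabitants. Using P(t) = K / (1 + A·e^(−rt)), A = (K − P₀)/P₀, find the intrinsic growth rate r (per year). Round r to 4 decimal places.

r ≈ 0.0146 per year

A = (36900 − 853)/853 = 42.25909
1440 = 36900/(1 + 42.25909·e^(−r·37)) → e^(−37r) = (25.625 − 1)/42.25909 = 0.582715
r = −ln(0.582715)/37 = 0.54006/37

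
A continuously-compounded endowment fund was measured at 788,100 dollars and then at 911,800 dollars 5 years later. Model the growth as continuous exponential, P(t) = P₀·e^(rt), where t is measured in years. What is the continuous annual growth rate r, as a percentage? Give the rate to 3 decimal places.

911800 = 788100 · e^(r·5)
e^(5r) = 911800/788100 = 1.15696
r = ln(1.15696) / 5 = 0.1458 / 5

r ≈ 2.916% per year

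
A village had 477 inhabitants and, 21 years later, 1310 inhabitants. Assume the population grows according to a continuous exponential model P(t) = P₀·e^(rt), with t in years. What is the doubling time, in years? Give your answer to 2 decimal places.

r = ln(1310/477) / 21 = ln(2.74633) / 21 ≈ 0.048108 per year
doubling time = ln 2 / |r| = 0.69315 / 0.048108

doubling time ≈ 14.41 years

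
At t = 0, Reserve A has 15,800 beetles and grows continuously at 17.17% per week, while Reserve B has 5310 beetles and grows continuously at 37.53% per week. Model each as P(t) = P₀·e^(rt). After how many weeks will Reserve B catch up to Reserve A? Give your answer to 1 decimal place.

t ≈ 5.4 weeks

15800·e^(0.1717t) = 5310·e^(0.3753t)
15800/5310 = e^((0.3753 − 0.1717)t) → ln(2.97552) = 0.2036·t
t = 1.09042 / 0.2036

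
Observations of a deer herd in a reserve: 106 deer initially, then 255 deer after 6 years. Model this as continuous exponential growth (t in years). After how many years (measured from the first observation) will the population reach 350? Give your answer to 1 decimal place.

t ≈ 8.2 years

r = ln(255/106) / 6 ≈ 0.146304 per year
t = ln(350/106) / r = 1.19449 / 0.146304 ≈ 8.164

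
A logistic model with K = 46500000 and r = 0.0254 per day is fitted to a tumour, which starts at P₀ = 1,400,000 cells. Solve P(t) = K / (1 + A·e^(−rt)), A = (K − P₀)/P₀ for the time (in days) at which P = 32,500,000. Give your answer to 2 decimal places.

A = (46500000 − 1400000)/1400000 = 32.21429
32500000 = 46500000/(1 + 32.21429·e^(−0.0254t)) → 1 + 32.21429·e^(−0.0254t) = 1.43077
e^(−0.0254t) = 0.013372 → t = ln(74.78316)/0.0254 = 4.31459/0.0254

t ≈ 169.87 days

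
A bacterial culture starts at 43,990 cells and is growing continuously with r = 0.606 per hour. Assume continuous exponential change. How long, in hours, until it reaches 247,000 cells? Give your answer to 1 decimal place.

247000 = 43990 · e^(0.606·t)
t = ln(247000/43990) / 0.606 = ln(5.61491) / 0.606 = 1.72543 / 0.606

t ≈ 2.8 hours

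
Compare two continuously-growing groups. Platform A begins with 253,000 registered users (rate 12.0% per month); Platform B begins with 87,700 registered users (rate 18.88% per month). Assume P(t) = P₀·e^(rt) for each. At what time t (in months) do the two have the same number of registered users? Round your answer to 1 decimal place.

t ≈ 15.4 months

253000·e^(0.12t) = 87700·e^(0.1888t)
253000/87700 = e^((0.1888 − 0.12)t) → ln(2.88483) = 0.0688·t
t = 1.05947 / 0.0688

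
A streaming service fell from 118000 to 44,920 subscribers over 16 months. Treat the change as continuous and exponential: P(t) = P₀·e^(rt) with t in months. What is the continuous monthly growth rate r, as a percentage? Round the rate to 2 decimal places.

44920 = 118000 · e^(r·16)
e^(16r) = 44920/118000 = 0.38068
r = ln(0.38068) / 16 = -0.9658 / 16

r ≈ -6.04% per month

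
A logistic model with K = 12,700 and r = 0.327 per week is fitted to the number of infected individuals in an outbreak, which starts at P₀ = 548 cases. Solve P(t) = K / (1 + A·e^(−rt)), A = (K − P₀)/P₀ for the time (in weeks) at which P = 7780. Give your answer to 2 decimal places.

t ≈ 10.88 weeks

A = (12700 − 548)/548 = 22.17518
7780 = 12700/(1 + 22.17518·e^(−0.327t)) → 1 + 22.17518·e^(−0.327t) = 1.63239
e^(−0.327t) = 0.028518 → t = ln(35.06563)/0.327 = 3.55722/0.327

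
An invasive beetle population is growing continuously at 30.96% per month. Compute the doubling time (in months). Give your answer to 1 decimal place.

doubling time = ln(2) / |r| = 0.69315 / 0.3096

doubling time ≈ 2.2 months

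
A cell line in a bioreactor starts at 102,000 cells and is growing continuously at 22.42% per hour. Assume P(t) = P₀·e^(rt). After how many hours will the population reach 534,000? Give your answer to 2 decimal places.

534000 = 102000 · e^(0.2242·t)
t = ln(534000/102000) / 0.2242 = ln(5.23529) / 0.2242 = 1.65542 / 0.2242

t ≈ 7.38 hours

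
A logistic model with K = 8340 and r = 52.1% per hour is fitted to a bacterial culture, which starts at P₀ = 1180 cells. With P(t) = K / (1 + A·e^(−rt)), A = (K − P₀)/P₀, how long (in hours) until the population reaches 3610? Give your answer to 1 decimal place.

t ≈ 2.9 hours

A = (8340 − 1180)/1180 = 6.0678
3610 = 8340/(1 + 6.0678·e^(−0.521t)) → 1 + 6.0678·e^(−0.521t) = 2.31025
e^(−0.521t) = 0.215935 → t = ln(4.63102)/0.521 = 1.53278/0.521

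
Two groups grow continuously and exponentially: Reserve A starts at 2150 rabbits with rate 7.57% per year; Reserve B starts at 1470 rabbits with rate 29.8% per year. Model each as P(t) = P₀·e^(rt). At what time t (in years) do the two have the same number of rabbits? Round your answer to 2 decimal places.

t ≈ 1.71 years

2150·e^(0.0757t) = 1470·e^(0.298t)
2150/1470 = e^((0.298 − 0.0757)t) → ln(1.46259) = 0.2223·t
t = 0.38021 / 0.2223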